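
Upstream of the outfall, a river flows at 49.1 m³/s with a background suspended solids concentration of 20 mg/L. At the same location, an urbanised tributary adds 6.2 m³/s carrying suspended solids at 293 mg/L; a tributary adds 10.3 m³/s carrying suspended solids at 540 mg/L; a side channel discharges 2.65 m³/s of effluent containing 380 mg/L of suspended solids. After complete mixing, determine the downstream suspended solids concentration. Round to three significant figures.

Mass balance: C = (49.10·20.00 + 6.200·293.0 + 10.30·540.0 + 2.650·380.0) / 68.25 = 9368/68.25 = 137.3 mg/L.

137 mg/L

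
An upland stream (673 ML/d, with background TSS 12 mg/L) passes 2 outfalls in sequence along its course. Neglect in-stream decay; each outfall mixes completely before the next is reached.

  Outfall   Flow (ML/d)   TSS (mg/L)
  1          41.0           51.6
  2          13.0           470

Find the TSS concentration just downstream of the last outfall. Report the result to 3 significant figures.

22.4 mg/L

Below outfall 1: Q → 714.0 ML/d, C = (673.0·12.00 + 41.00·51.60)/714.0 = 14.27 mg/L.
Below outfall 2: Q → 727.0 ML/d, C = (714.0·14.27 + 13.00·470.0)/727.0 = 22.42 mg/L.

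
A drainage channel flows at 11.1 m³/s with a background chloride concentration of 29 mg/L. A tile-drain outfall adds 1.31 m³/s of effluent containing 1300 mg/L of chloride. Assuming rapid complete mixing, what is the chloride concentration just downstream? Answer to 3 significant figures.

Flow-weighted average: C = (11.10·29.00 + 1.310·1300) / 12.41 = 2025/12.41 = 163.2 mg/L.

163 mg/L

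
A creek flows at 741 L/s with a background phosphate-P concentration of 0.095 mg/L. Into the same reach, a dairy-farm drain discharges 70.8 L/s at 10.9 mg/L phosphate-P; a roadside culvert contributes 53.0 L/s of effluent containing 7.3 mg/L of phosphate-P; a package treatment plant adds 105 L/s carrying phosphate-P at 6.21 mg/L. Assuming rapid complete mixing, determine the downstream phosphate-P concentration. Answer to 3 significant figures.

1.94 mg/L

After mixing, C = (741.0·0.09500 + 70.80·10.90 + 53.00·7.300 + 105.0·6.210) / 969.8 = 1881/969.8 = 1.940 mg/L.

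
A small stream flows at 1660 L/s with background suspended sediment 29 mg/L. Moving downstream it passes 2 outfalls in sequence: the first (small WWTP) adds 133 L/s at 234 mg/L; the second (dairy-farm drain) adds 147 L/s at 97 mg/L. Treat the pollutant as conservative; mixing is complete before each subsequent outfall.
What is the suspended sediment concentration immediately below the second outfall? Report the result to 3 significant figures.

48.2 mg/L

Outfall 1: combined Q = 1793 L/s; C = (1660·29.00 + 133.0·234.0)/1793 = 44.21 mg/L.
Outfall 2: combined Q = 1940 L/s; C = (1793·44.21 + 147.0·97.00)/1940 = 48.21 mg/L.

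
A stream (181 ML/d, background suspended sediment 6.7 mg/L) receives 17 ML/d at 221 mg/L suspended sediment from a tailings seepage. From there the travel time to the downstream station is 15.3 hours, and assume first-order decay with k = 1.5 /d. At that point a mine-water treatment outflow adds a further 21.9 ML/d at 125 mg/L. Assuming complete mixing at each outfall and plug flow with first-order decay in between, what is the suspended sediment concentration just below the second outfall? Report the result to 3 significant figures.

Flow-weighted average: C = (181.0·6.700 + 17.00·221.0) / 198.0 = 4970/198.0 = 25.10 mg/L; combined flow 198.0 ML/d.
After decay, C = 25.10 × e^(−kt) = 25.10 × 0.3843 = 9.647 mg/L.
Second outfall: C = (198.0·9.647 + 21.90·125.0)/219.9 = 21.13 mg/L.

21.1 mg/L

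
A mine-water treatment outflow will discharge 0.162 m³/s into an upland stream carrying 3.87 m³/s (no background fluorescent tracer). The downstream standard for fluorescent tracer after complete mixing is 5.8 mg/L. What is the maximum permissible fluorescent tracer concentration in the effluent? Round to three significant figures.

144 mg/L

At the limit, (Qr·Cr + Qe·Cₑ)/(Qr + Qe) = 5.8:
Cₑ = (4.032·5.8 − 3.870·0) / 0.1620 = 144.4 mg/L.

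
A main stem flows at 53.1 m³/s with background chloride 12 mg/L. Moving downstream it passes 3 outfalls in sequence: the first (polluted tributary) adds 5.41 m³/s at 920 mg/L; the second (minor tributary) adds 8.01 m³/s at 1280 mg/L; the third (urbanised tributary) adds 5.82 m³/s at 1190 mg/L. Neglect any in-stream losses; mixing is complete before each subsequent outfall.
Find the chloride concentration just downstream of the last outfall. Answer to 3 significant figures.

315 mg/L

After outfall 1: Q = 53.10 + 5.410 = 58.51 m³/s; C = (53.10·12.00 + 5.410·920.0)/58.51 = 95.96 mg/L.
After outfall 2: Q = 58.51 + 8.010 = 66.52 m³/s; C = (58.51·95.96 + 8.010·1280)/66.52 = 238.5 mg/L.
After outfall 3: Q = 66.52 + 5.820 = 72.34 m³/s; C = (66.52·238.5 + 5.820·1190)/72.34 = 315.1 mg/L.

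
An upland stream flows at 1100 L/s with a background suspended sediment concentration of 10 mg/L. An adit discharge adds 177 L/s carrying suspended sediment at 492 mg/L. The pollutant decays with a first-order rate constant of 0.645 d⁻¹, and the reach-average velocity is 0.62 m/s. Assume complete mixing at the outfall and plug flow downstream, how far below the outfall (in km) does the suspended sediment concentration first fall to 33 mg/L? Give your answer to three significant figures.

70.2 km

After mixing, C = (1100·10.00 + 177.0·492.0) / 1277 = 98080/1277 = 76.81 mg/L.
Set 76.81·exp(−k·t) = 33 → t = ln(76.81/33)/k = 113200 s = 31.43 h.
Distance = v·t = 0.62·113200 = 70160 m = 70.16 km.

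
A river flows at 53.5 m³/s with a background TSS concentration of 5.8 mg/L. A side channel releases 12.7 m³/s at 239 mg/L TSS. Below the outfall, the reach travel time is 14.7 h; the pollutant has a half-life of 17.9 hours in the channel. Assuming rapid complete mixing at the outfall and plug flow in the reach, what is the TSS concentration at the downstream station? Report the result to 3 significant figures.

28.6 mg/L

After mixing, C = (53.50·5.800 + 12.70·239.0) / 66.20 = 3346/66.20 = 50.54 mg/L.
Half-life 17.9 h → k = ln 2 / 17.9 = 0.03872 h⁻¹ = 0.9294 d⁻¹.
After decay, C = 50.54 × e^(−kt) = 50.54 × 0.5660 = 28.60 mg/L.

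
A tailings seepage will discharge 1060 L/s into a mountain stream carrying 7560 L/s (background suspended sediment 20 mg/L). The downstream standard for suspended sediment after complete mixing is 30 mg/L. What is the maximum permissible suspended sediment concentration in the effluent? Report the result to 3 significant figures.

101 mg/L

At the limit, (Qr·Cr + Qe·Cₑ)/(Qr + Qe) = 30:
Cₑ = (8620·30 − 7560·20.00) / 1060 = 101.3 mg/L.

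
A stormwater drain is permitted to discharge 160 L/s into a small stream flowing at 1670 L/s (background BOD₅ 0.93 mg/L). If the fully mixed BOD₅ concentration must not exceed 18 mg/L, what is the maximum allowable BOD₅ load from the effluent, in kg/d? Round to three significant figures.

2710 kg/d

Mass balance at the limit: 1670·0.9300 + 160.0·Cₑ = 1830·18 → Cₑ = 196.2 mg/L.
160.0 L/s = 0.1600 m³/s. Load = 0.1600 m³/s × 196.2 g/m³ × 86 400 s/d = 2712 kg/d.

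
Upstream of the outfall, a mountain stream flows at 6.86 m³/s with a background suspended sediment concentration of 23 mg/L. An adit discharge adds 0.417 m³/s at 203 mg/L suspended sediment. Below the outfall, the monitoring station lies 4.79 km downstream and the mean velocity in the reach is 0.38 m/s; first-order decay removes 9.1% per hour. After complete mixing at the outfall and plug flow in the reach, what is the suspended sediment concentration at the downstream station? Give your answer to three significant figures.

23.9 mg/L

After mixing, C = (6.860·23.00 + 0.4170·203.0) / 7.277 = 242.4/7.277 = 33.31 mg/L.
Travel time t = 4.79·1000 / 0.38 = 12610 s = 3.501 h.
9.1%/h lost → k = −ln(1 − 0.091) = 0.09541 h⁻¹.
After decay, C = 33.31 × e^(−kt) = 33.31 × 0.7160 = 23.85 mg/L.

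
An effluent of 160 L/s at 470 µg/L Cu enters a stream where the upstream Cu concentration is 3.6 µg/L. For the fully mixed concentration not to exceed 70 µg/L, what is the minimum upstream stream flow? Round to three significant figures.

964 L/s

Set C_mix = 70: (Q·3.600 + 160.0·470.0) / (Q + 160.0) = 70
→ Q = 160.0·(470.0 − 70)/(70 − 3.600) = 963.9 L/s.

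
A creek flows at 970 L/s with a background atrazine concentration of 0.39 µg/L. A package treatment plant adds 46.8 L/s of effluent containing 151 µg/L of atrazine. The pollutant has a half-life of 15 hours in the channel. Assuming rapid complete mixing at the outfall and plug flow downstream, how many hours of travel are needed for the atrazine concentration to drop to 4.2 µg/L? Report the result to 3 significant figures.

12.0 h

Mass balance: C = (970.0·0.3900 + 46.80·151.0) / 1017 = 7445/1017 = 7.322 µg/L.
Half-life 15 h → k = ln 2 / 15 = 0.04621 h⁻¹ = 1.109 d⁻¹.
7.322·exp(−k·t) = 4.2 → t = ln(7.322/4.2)/k = 43300 s = 12.03 h.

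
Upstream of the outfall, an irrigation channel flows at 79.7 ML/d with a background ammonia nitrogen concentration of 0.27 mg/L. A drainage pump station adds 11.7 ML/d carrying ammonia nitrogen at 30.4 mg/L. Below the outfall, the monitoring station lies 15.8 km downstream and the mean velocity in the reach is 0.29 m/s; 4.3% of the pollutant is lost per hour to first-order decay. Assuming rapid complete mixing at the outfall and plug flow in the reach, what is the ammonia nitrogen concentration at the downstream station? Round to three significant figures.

2.12 mg/L

Flow-weighted average: C = (79.70·0.2700 + 11.70·30.40) / 91.40 = 377.2/91.40 = 4.127 mg/L.
Travel time t = 15.8·1000 / 0.29 = 54480 s = 15.13 h.
4.3%/h lost → k = −ln(1 − 0.043) = 0.04395 h⁻¹.
First-order decay: C = 4.127·exp(−k·t) = 4.127·0.5142 = 2.122 mg/L.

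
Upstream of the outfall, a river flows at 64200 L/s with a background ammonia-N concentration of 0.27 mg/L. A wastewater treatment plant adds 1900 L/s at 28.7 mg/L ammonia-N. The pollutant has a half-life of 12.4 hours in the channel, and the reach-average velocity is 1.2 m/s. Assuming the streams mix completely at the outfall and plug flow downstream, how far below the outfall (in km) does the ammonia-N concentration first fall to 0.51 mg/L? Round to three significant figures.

Mixed concentration C = ΣQC/ΣQ = (64200·0.2700 + 1900·28.70) / 66100 = 71860/66100 = 1.087 mg/L.
Half-life 12.4 h → k = ln 2 / 12.4 = 0.05590 h⁻¹ = 1.342 d⁻¹.
Set 1.087·exp(−k·t) = 0.51 → t = ln(1.087/0.51)/k = 48750 s = 13.54 h.
Distance = v·t = 1.2·48750 = 58500 m = 58.50 km.

58.5 km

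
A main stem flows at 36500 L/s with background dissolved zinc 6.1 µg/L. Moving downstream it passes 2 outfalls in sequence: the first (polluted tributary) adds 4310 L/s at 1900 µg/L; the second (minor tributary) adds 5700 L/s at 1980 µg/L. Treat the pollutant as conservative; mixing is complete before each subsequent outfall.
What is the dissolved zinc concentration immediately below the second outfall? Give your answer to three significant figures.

After outfall 1: Q = 36500 + 4310 = 40810 L/s; C = (36500·6.100 + 4310·1900)/40810 = 206.1 µg/L.
After outfall 2: Q = 40810 + 5700 = 46510 L/s; C = (40810·206.1 + 5700·1980)/46510 = 423.5 µg/L.

424 µg/L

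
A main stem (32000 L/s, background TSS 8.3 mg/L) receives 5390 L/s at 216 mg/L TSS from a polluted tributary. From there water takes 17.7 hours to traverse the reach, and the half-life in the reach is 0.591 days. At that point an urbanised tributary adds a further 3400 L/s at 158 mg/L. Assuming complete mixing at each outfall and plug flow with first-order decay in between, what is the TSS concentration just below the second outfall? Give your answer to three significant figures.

Mass balance: C = (32000·8.300 + 5390·216.0) / 37390 = 1430000/37390 = 38.24 mg/L; combined flow 37390 L/s.
Half-life 0.591 d → k = ln 2 / 0.591 = 1.173 d⁻¹.
After decay, C = 38.24 × e^(−kt) = 38.24 × 0.4211 = 16.10 mg/L.
At the second outfall, C = (37390·16.10 + 3400·158.0) / (37390 + 3400) = 27.93 mg/L.

27.9 mg/L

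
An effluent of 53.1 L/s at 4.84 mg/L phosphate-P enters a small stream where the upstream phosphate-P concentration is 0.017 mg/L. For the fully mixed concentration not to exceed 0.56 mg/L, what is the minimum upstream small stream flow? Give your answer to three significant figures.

Set C_mix = 0.56: (Q·0.01700 + 53.10·4.840) / (Q + 53.10) = 0.56
→ Q = 53.10·(4.840 − 0.56)/(0.56 − 0.01700) = 418.5 L/s.

419 L/s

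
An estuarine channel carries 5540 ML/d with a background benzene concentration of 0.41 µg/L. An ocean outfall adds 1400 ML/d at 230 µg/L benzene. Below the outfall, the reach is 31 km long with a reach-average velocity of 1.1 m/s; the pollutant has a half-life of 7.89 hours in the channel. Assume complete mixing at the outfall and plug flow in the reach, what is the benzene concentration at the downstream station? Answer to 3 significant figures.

23.5 µg/L

Mass balance: C = (5540·0.4100 + 1400·230.0) / 6940 = 324300/6940 = 46.72 µg/L.
Travel time t = 31·1000 / 1.1 = 28180 s = 7.828 h.
Half-life 7.89 h → k = ln 2 / 7.89 = 0.08785 h⁻¹ = 2.108 d⁻¹.
Applying C = C₀e^(−kt): 46.72 × 0.5027 = 23.49 µg/L.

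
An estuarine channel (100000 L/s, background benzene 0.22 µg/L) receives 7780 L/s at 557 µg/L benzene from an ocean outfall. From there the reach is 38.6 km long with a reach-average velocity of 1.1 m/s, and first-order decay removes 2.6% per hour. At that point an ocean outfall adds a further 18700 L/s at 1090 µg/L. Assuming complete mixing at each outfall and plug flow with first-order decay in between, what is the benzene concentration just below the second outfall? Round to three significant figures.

188 µg/L

Mixed concentration C = ΣQC/ΣQ = (100000·0.2200 + 7780·557.0) / 107800 = 4355000/107800 = 40.41 µg/L; combined flow 107800 L/s.
Travel time t = 38.6·1000 / 1.1 = 35090 s = 9.747 h.
2.6%/h lost → k = −ln(1 − 0.026) = 0.02634 h⁻¹.
Applying C = C₀e^(−kt): 40.41 × 0.7735 = 31.26 µg/L.
At the second outfall, C = (107800·31.26 + 18700·1090) / (107800 + 18700) = 187.8 µg/L.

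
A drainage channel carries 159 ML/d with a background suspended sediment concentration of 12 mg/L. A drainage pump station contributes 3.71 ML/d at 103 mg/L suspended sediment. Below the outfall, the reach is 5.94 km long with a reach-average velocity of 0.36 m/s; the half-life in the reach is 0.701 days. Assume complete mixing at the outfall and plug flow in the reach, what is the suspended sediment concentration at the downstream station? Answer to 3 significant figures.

11.7 mg/L

Flow-weighted average: C = (159.0·12.00 + 3.710·103.0) / 162.7 = 2290/162.7 = 14.07 mg/L.
Travel time t = 5.94·1000 / 0.36 = 16500 s = 4.583 h.
Half-life 0.701 d → k = ln 2 / 0.701 = 0.9888 d⁻¹.
After decay, C = 14.07 × e^(−kt) = 14.07 × 0.8279 = 11.65 mg/L.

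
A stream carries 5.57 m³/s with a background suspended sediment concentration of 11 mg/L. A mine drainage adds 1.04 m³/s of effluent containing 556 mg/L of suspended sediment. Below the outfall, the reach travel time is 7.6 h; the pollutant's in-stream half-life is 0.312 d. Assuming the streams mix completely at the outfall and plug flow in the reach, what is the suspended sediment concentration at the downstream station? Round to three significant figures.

47.9 mg/L

Mass balance: C = (5.570·11.00 + 1.040·556.0) / 6.610 = 639.5/6.610 = 96.75 mg/L.
Half-life 0.312 d → k = ln 2 / 0.312 = 2.222 d⁻¹.
Decay over the reach: 96.75·exp(−kt) = 96.75·0.4948 = 47.88 mg/L.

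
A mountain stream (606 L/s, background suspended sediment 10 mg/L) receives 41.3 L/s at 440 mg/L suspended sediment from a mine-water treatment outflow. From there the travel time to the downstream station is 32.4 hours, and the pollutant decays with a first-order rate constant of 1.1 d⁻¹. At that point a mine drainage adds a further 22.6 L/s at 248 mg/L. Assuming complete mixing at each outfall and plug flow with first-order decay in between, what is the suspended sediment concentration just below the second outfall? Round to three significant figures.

16.6 mg/L

Conservation of mass: C = (606.0·10.00 + 41.30·440.0) / 647.3 = 24230/647.3 = 37.44 mg/L; combined flow 647.3 L/s.
Decay over the reach: 37.44·exp(−kt) = 37.44·0.2265 = 8.479 mg/L.
At the second outfall, C = (647.3·8.479 + 22.60·248.0) / (647.3 + 22.60) = 16.56 mg/L.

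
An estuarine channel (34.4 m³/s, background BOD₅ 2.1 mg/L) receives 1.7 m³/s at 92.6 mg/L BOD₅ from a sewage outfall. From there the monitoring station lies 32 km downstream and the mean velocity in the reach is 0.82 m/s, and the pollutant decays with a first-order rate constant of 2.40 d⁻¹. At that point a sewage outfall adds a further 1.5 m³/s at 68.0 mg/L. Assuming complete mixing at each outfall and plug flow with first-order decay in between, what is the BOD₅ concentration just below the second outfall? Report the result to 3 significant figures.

Mass balance: C = (34.40·2.100 + 1.700·92.60) / 36.10 = 229.7/36.10 = 6.362 mg/L; combined flow 36.10 m³/s.
Travel time t = 32·1000 / 0.82 = 39020 s = 10.84 h.
Decay over the reach: 6.362·exp(−kt) = 6.362·0.3382 = 2.152 mg/L.
Second outfall: C = (36.10·2.152 + 1.500·68.00)/37.60 = 4.779 mg/L.

4.78 mg/L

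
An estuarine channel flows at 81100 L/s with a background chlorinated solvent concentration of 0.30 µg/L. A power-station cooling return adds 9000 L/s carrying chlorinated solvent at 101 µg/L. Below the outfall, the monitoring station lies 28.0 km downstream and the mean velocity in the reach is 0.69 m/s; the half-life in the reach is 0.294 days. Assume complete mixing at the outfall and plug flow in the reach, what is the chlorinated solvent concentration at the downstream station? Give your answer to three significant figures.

3.42 µg/L

Mass balance: C = (81100·0.3000 + 9000·101.0) / 90100 = 933300/90100 = 10.36 µg/L.
Travel time t = 28.0·1000 / 0.69 = 40580 s = 11.27 h.
Half-life 0.294 d → k = ln 2 / 0.294 = 2.358 d⁻¹.
Decay over the reach: 10.36·exp(−kt) = 10.36·0.3304 = 3.423 µg/L.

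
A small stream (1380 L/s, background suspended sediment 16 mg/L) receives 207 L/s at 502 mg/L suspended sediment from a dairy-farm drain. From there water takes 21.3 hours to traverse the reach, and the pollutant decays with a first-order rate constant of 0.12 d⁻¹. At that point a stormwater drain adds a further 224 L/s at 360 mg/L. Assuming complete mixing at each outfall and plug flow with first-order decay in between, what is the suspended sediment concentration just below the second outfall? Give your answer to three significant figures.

Mass balance: C = (1380·16.00 + 207.0·502.0) / 1587 = 126000/1587 = 79.39 mg/L; combined flow 1587 L/s.
Applying C = C₀e^(−kt): 79.39 × 0.8990 = 71.37 mg/L.
Second outfall: C = (1587·71.37 + 224.0·360.0)/1811 = 107.1 mg/L.

107 mg/L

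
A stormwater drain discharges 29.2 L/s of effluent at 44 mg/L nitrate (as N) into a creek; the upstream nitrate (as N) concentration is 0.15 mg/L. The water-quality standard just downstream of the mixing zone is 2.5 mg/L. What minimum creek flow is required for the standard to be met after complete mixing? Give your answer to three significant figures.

Set C_mix = 2.5: (Q·0.1500 + 29.20·44.00) / (Q + 29.20) = 2.5
→ Q = 29.20·(44.00 − 2.5)/(2.5 − 0.1500) = 515.7 L/s.

516 L/s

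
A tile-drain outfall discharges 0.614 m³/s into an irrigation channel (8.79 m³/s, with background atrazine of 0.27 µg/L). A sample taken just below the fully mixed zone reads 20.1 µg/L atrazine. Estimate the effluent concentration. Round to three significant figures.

304 µg/L

Mass balance: 8.790·0.2700 + 0.6140·Cₑ = 9.404·20.10
→ Cₑ = (9.404·20.10 − 8.790·0.2700) / 0.6140 = 304.0 µg/L.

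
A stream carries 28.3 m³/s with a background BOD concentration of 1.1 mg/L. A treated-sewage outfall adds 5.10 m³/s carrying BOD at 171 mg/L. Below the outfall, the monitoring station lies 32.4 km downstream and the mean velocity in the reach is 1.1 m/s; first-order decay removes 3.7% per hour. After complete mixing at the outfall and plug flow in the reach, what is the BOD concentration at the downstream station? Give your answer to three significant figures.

19.9 mg/L

Mixed concentration C = ΣQC/ΣQ = (28.30·1.100 + 5.100·171.0) / 33.40 = 903.2/33.40 = 27.04 mg/L.
Travel time t = 32.4·1000 / 1.1 = 29450 s = 8.182 h.
3.7%/h lost → k = −ln(1 − 0.037) = 0.03770 h⁻¹.
Applying C = C₀e^(−kt): 27.04 × 0.7346 = 19.86 mg/L.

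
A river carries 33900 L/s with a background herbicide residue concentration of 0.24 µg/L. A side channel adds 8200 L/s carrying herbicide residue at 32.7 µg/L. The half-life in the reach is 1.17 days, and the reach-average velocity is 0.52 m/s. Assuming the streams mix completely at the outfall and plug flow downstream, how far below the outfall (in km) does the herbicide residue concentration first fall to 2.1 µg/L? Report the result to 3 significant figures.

Flow-weighted average: C = (33900·0.2400 + 8200·32.70) / 42100 = 276300/42100 = 6.562 µg/L.
Half-life 1.17 d → k = ln 2 / 1.17 = 0.5924 d⁻¹.
Set 6.562·exp(−k·t) = 2.1 → t = ln(6.562/2.1)/k = 166200 s = 46.16 h.
Distance = v·t = 0.52·166200 = 86410 m = 86.41 km.

86.4 km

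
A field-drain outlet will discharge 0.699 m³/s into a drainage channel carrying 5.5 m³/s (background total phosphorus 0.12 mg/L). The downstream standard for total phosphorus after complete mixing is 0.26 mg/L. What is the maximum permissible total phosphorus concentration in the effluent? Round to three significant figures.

At the limit, (Qr·Cr + Qe·Cₑ)/(Qr + Qe) = 0.26:
Cₑ = (6.199·0.26 − 5.500·0.1200) / 0.6990 = 1.362 mg/L.

1.36 mg/L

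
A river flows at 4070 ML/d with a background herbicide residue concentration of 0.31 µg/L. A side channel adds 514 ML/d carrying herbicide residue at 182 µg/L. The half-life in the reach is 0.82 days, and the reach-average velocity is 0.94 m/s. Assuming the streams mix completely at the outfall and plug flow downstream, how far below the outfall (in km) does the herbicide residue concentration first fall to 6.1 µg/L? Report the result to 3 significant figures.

After mixing, C = (4070·0.3100 + 514.0·182.0) / 4584 = 94810/4584 = 20.68 µg/L.
Half-life 0.82 d → k = ln 2 / 0.82 = 0.8453 d⁻¹.
Set 20.68·exp(−k·t) = 6.1 → t = ln(20.68/6.1)/k = 124800 s = 34.67 h.
Distance = v·t = 0.94·124800 = 117300 m = 117.3 km.

117 km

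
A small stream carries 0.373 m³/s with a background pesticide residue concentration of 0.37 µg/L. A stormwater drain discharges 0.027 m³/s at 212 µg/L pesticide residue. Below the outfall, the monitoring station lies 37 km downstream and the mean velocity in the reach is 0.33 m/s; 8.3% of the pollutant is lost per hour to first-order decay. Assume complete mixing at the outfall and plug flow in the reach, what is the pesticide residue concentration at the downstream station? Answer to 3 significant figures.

0.986 µg/L

Mass balance: C = (0.3730·0.3700 + 0.02700·212.0) / 0.4000 = 5.862/0.4000 = 14.66 µg/L.
Travel time t = 37·1000 / 0.33 = 112100 s = 31.14 h.
8.3%/h lost → k = −ln(1 − 0.083) = 0.08665 h⁻¹.
First-order decay: C = 14.66·exp(−k·t) = 14.66·0.06730 = 0.9863 µg/L.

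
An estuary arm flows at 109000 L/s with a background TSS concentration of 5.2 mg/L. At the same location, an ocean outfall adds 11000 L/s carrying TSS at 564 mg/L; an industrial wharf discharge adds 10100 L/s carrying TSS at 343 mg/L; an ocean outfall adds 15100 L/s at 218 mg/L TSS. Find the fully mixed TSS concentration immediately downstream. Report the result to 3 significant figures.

Flow-weighted average: C = (109000·5.200 + 11000·564.0 + 10100·343.0 + 15100·218.0) / 145200 = 13530000/145200 = 93.16 mg/L.

93.2 mg/L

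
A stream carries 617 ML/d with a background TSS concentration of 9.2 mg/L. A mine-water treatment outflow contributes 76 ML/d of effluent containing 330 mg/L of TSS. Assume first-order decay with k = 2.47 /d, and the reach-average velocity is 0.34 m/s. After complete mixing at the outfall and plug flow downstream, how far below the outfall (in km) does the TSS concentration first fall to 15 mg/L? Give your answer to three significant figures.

12.9 km

Conservation of mass: C = (617.0·9.200 + 76.00·330.0) / 693.0 = 30760/693.0 = 44.38 mg/L.
Set 44.38·exp(−k·t) = 15 → t = ln(44.38/15)/k = 37950 s = 10.54 h.
Distance = v·t = 0.34·37950 = 12900 m = 12.90 km.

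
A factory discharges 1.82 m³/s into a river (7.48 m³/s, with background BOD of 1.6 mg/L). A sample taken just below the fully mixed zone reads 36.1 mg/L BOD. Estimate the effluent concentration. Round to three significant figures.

Mass balance: 7.480·1.600 + 1.820·Cₑ = 9.300·36.10
→ Cₑ = (9.300·36.10 − 7.480·1.600) / 1.820 = 177.9 mg/L.

178 mg/L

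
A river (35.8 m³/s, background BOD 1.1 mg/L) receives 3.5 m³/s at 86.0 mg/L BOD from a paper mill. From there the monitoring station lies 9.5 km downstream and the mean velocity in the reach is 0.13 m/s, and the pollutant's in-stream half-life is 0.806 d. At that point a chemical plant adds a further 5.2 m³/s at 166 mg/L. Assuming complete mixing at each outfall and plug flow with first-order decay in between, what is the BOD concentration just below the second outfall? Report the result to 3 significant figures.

After mixing, C = (35.80·1.100 + 3.500·86.00) / 39.30 = 340.4/39.30 = 8.661 mg/L; combined flow 39.30 m³/s.
Travel time t = 9.5·1000 / 0.13 = 73080 s = 20.30 h.
Half-life 0.806 d → k = ln 2 / 0.806 = 0.8600 d⁻¹.
Applying C = C₀e^(−kt): 8.661 × 0.4832 = 4.185 mg/L.
Second outfall: C = (39.30·4.185 + 5.200·166.0)/44.50 = 23.09 mg/L.

23.1 mg/L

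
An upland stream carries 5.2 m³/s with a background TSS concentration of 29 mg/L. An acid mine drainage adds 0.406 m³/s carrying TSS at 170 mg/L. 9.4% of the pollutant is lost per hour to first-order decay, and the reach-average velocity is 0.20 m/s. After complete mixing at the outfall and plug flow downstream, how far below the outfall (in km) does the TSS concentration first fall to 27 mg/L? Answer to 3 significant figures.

2.72 km

After mixing, C = (5.200·29.00 + 0.4060·170.0) / 5.606 = 219.8/5.606 = 39.21 mg/L.
9.4%/h lost → k = −ln(1 − 0.094) = 0.09872 h⁻¹.
Set 39.21·exp(−k·t) = 27 → t = ln(39.21/27)/k = 13610 s = 3.780 h.
Distance = v·t = 0.20·13610 = 2722 m = 2.722 km.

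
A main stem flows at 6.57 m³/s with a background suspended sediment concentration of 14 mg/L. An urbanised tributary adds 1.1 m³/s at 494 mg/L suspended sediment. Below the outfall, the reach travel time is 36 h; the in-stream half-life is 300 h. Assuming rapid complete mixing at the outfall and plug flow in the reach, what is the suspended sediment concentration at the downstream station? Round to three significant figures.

After mixing, C = (6.570·14.00 + 1.100·494.0) / 7.670 = 635.4/7.670 = 82.84 mg/L.
Half-life 300 h → k = ln 2 / 300 = 0.002310 h⁻¹ = 0.05545 d⁻¹.
First-order decay: C = 82.84·exp(−k·t) = 82.84·0.9202 = 76.23 mg/L.

76.2 mg/L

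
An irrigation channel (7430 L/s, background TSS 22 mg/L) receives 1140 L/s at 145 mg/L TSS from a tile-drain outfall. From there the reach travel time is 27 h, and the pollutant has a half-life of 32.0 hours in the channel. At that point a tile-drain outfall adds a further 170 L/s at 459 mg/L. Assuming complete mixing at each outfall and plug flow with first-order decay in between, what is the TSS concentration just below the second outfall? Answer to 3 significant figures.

29.9 mg/L

After mixing, C = (7430·22.00 + 1140·145.0) / 8570 = 328800/8570 = 38.36 mg/L; combined flow 8570 L/s.
Half-life 32.0 h → k = ln 2 / 32.0 = 0.02166 h⁻¹ = 0.5199 d⁻¹.
Applying C = C₀e^(−kt): 38.36 × 0.5572 = 21.37 mg/L.
Second outfall: C = (8570·21.37 + 170.0·459.0)/8740 = 29.89 mg/L.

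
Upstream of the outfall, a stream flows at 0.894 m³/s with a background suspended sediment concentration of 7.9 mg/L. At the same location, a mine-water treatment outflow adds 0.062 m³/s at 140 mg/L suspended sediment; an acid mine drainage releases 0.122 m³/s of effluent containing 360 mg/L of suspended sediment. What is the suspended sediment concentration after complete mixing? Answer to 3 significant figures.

Flow-weighted average: C = (0.8940·7.900 + 0.06200·140.0 + 0.1220·360.0) / 1.078 = 59.66/1.078 = 55.35 mg/L.

55.3 mg/L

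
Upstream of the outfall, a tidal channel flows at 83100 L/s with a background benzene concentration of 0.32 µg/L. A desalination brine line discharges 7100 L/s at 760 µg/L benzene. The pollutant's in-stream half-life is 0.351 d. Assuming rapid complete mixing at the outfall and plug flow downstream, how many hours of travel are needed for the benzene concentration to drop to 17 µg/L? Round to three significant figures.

Conservation of mass: C = (83100·0.3200 + 7100·760.0) / 90200 = 5423000/90200 = 60.12 µg/L.
Half-life 0.351 d → k = ln 2 / 0.351 = 1.975 d⁻¹.
60.12·exp(−k·t) = 17 → t = ln(60.12/17)/k = 55260 s = 15.35 h.

15.4 h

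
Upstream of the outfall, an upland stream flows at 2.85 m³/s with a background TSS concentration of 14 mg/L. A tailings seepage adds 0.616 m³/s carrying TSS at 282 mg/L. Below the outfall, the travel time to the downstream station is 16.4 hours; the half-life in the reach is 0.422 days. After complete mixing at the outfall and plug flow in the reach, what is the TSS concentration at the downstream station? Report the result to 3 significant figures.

20.1 mg/L

Conservation of mass: C = (2.850·14.00 + 0.6160·282.0) / 3.466 = 213.6/3.466 = 61.63 mg/L.
Half-life 0.422 d → k = ln 2 / 0.422 = 1.643 d⁻¹.
Decay over the reach: 61.63·exp(−kt) = 61.63·0.3255 = 20.06 mg/L.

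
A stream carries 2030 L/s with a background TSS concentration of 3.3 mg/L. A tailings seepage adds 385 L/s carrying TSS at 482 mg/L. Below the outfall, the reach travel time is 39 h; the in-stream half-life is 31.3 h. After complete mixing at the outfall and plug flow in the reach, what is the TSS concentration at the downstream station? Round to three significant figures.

Conservation of mass: C = (2030·3.300 + 385.0·482.0) / 2415 = 192300/2415 = 79.61 mg/L.
Half-life 31.3 h → k = ln 2 / 31.3 = 0.02215 h⁻¹ = 0.5315 d⁻¹.
First-order decay: C = 79.61·exp(−k·t) = 79.61·0.4216 = 33.57 mg/L.

33.6 mg/L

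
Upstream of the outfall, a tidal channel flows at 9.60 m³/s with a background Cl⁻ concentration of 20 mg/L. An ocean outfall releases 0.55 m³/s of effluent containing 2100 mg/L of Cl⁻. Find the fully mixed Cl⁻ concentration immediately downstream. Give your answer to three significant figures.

After mixing, C = (9.600·20.00 + 0.5500·2100) / 10.15 = 1347/10.15 = 132.7 mg/L.

133 mg/L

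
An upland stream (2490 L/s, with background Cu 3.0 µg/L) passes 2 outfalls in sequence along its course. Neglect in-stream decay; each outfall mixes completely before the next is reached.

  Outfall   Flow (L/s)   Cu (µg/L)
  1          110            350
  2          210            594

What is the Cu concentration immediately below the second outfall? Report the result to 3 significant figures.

60.8 µg/L

After outfall 1: Q = 2490 + 110.0 = 2600 L/s; C = (2490·3.000 + 110.0·350.0)/2600 = 17.68 µg/L.
After outfall 2: Q = 2600 + 210.0 = 2810 L/s; C = (2600·17.68 + 210.0·594.0)/2810 = 60.75 µg/L.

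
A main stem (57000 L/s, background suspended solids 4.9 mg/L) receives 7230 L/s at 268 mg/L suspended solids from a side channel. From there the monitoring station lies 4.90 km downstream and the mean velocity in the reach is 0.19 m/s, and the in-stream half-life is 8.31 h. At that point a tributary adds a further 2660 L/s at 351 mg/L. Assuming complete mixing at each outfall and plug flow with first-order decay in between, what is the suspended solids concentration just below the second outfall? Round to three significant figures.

Mixed concentration C = ΣQC/ΣQ = (57000·4.900 + 7230·268.0) / 64230 = 2217000/64230 = 34.52 mg/L; combined flow 64230 L/s.
Travel time t = 4.90·1000 / 0.19 = 25790 s = 7.164 h.
Half-life 8.31 h → k = ln 2 / 8.31 = 0.08341 h⁻¹ = 2.002 d⁻¹.
After decay, C = 34.52 × e^(−kt) = 34.52 × 0.5502 = 18.99 mg/L.
At the second outfall, C = (64230·18.99 + 2660·351.0) / (64230 + 2660) = 32.19 mg/L.

32.2 mg/L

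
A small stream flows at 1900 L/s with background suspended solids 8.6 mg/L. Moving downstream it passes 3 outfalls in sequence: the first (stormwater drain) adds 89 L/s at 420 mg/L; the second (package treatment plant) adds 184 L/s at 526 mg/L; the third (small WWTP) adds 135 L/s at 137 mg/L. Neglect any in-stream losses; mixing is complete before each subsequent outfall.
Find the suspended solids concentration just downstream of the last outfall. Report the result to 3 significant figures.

73.2 mg/L

Outfall 1: combined Q = 1989 L/s; C = (1900·8.600 + 89.00·420.0)/1989 = 27.01 mg/L.
Outfall 2: combined Q = 2173 L/s; C = (1989·27.01 + 184.0·526.0)/2173 = 69.26 mg/L.
Outfall 3: combined Q = 2308 L/s; C = (2173·69.26 + 135.0·137.0)/2308 = 73.22 mg/L.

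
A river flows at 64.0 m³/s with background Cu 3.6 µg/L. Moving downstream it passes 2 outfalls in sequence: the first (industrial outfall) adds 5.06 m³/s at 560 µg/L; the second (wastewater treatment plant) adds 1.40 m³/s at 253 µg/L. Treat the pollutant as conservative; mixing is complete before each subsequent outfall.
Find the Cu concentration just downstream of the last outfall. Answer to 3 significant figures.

Outfall 1: combined Q = 69.06 m³/s; C = (64.00·3.600 + 5.060·560.0)/69.06 = 44.37 µg/L.
Outfall 2: combined Q = 70.46 m³/s; C = (69.06·44.37 + 1.400·253.0)/70.46 = 48.51 µg/L.

48.5 µg/L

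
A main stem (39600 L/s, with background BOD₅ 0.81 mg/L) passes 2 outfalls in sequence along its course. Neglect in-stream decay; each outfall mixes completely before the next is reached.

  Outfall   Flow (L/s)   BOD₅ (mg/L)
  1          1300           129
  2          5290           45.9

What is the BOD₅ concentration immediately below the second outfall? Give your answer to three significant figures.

Outfall 1: combined Q = 40900 L/s; C = (39600·0.8100 + 1300·129.0)/40900 = 4.884 mg/L.
Outfall 2: combined Q = 46190 L/s; C = (40900·4.884 + 5290·45.90)/46190 = 9.582 mg/L.

9.58 mg/L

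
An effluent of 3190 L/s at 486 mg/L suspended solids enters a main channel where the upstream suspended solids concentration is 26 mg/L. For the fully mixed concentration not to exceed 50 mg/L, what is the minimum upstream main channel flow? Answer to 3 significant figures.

Set C_mix = 50: (Q·26.00 + 3190·486.0) / (Q + 3190) = 50
→ Q = 3190·(486.0 − 50)/(50 − 26.00) = 57950 L/s.

58000 L/s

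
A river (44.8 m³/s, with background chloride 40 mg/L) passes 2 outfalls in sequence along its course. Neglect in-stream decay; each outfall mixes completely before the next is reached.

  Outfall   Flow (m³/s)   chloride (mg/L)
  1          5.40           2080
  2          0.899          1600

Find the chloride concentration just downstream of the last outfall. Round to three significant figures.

Outfall 1: combined Q = 50.20 m³/s; C = (44.80·40.00 + 5.400·2080)/50.20 = 259.4 mg/L.
Outfall 2: combined Q = 51.10 m³/s; C = (50.20·259.4 + 0.8990·1600)/51.10 = 283.0 mg/L.

283 mg/L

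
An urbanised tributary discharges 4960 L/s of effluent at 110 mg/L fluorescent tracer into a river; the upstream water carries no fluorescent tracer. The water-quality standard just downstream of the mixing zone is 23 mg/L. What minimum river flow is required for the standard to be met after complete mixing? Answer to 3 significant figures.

Set C_mix = 23: (Q·0 + 4960·110.0) / (Q + 4960) = 23
→ Q = 4960·(110.0 − 23)/(23 − 0) = 18760 L/s.

18800 L/s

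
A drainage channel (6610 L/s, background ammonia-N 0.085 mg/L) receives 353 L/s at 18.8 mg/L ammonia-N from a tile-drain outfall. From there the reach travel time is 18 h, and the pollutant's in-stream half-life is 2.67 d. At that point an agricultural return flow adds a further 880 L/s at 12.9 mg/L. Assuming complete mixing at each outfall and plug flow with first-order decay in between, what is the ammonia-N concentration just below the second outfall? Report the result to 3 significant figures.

Conservation of mass: C = (6610·0.08500 + 353.0·18.80) / 6963 = 7198/6963 = 1.034 mg/L; combined flow 6963 L/s.
Half-life 2.67 d → k = ln 2 / 2.67 = 0.2596 d⁻¹.
Decay over the reach: 1.034·exp(−kt) = 1.034·0.8231 = 0.8509 mg/L.
Second outfall: C = (6963·0.8509 + 880.0·12.90)/7843 = 2.203 mg/L.

2.20 mg/L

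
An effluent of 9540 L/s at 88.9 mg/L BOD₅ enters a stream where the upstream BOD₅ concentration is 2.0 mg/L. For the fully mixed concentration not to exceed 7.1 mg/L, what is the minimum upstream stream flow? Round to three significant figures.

Set C_mix = 7.1: (Q·2.000 + 9540·88.90) / (Q + 9540) = 7.1
→ Q = 9540·(88.90 − 7.1)/(7.1 − 2.000) = 153000 L/s.

153000 L/s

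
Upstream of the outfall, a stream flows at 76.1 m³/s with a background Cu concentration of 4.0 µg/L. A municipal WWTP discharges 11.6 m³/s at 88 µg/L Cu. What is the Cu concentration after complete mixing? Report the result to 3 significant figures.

After mixing, C = (76.10·4.000 + 11.60·88.00) / 87.70 = 1325/87.70 = 15.11 µg/L.

15.1 µg/L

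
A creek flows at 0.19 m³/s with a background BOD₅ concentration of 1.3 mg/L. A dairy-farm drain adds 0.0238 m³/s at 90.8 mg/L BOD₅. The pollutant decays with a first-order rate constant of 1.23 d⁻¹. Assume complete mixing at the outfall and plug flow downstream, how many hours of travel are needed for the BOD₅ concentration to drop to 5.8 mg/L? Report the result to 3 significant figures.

12.9 h

Flow-weighted average: C = (0.1900·1.300 + 0.02380·90.80) / 0.2138 = 2.408/0.2138 = 11.26 mg/L.
11.26·exp(−k·t) = 5.8 → t = ln(11.26/5.8)/k = 46620 s = 12.95 h.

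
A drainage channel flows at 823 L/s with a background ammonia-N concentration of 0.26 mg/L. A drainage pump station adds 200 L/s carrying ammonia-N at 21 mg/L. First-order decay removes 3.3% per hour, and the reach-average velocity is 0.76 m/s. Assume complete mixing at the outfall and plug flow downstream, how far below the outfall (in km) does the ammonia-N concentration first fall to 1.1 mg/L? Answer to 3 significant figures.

Mass balance: C = (823.0·0.2600 + 200.0·21.00) / 1023 = 4414/1023 = 4.315 mg/L.
3.3%/h lost → k = −ln(1 − 0.033) = 0.03356 h⁻¹.
Set 4.315·exp(−k·t) = 1.1 → t = ln(4.315/1.1)/k = 146600 s = 40.73 h.
Distance = v·t = 0.76·146600 = 111400 m = 111.4 km.

111 km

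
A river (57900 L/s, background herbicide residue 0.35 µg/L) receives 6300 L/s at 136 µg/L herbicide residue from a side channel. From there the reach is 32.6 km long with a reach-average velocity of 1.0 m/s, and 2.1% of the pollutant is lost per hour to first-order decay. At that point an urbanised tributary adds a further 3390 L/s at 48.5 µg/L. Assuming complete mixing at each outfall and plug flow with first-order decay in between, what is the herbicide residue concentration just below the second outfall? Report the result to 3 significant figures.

After mixing, C = (57900·0.3500 + 6300·136.0) / 64200 = 877100/64200 = 13.66 µg/L; combined flow 64200 L/s.
Travel time t = 32.6·1000 / 1.0 = 32600 s = 9.056 h.
2.1%/h lost → k = −ln(1 − 0.021) = 0.02122 h⁻¹.
Applying C = C₀e^(−kt): 13.66 × 0.8251 = 11.27 µg/L.
At the second outfall, C = (64200·11.27 + 3390·48.50) / (64200 + 3390) = 13.14 µg/L.

13.1 µg/L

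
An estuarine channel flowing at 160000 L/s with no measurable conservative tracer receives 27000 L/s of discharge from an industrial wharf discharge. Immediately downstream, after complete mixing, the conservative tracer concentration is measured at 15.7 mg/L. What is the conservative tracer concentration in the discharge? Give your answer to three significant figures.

109 mg/L

Mass balance: 160000·0 + 27000·Cₑ = 187000·15.70
→ Cₑ = (187000·15.70 − 160000·0) / 27000 = 108.7 mg/L.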